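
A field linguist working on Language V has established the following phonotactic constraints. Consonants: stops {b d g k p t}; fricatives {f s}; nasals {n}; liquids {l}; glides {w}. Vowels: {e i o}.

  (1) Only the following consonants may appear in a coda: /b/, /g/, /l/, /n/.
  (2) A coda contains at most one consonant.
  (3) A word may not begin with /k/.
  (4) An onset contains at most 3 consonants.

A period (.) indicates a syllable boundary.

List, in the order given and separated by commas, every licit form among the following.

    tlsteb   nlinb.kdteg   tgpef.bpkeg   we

tlsteb — violates constraint 4: syllable 1 onset /tlst/ has 4 consonants (> 3) → illicit
nlinb.kdteg — violates constraint 2: syllable 1 coda /nb/ has 2 consonants (> 1) → illicit
tgpef.bpkeg — violates constraint 1: syllable 1 coda contains /f/, which is not a licensed coda consonant → illicit
we — σ1 onset /w/, coda /∅/ ok → licit

we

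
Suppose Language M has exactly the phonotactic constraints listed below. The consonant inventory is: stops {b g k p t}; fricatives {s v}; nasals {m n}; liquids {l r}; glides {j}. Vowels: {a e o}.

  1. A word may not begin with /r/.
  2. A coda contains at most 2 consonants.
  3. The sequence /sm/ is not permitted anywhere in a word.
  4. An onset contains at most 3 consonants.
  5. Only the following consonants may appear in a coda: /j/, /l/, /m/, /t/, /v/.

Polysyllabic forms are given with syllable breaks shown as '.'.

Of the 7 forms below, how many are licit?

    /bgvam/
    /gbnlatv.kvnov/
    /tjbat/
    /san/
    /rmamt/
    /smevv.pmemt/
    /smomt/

/bgvam/ — σ1 onset /bgv/ (3C), coda /m/ ok → licit
/gbnlatv.kvnov/ — violates constraint 4: syllable 1 onset /gbnl/ has 4 consonants (> 3) → illicit
/tjbat/ — σ1 onset /tjb/ (3C), coda /t/ ok → licit
/san/ — violates constraint 5: syllable 1 coda contains /n/, which is not a licensed coda consonant → illicit
/rmamt/ — violates constraint 1: word begins with /r/ → illicit
/smevv.pmemt/ — violates constraint 3: contains banned sequence /sm/ → illicit
/smomt/ — violates constraint 3: contains banned sequence /sm/ → illicit
Licit: /bgvam/, /tjbat/ → 2.

2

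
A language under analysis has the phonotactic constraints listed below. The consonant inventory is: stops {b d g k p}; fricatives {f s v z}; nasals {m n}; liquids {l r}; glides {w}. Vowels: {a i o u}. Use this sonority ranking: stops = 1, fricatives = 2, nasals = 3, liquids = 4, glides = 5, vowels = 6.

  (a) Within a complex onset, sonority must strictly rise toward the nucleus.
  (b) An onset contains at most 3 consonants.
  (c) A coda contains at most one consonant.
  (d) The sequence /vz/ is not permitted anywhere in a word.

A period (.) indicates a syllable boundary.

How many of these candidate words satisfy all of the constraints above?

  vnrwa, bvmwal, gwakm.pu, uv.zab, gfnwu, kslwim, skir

0

vnrwa — violates constraint (b): syllable 1 onset /vnrw/ has 4 consonants (> 3) → not permitted
bvmwal — violates constraint (b): syllable 1 onset /bvmw/ has 4 consonants (> 3) → not permitted
gwakm.pu — violates constraint (c): syllable 1 coda /km/ has 2 consonants (> 1) → not permitted
uv.zab — violates constraint (d): contains banned sequence /vz/ → not permitted
gfnwu — violates constraint (b): syllable 1 onset /gfnw/ has 4 consonants (> 3) → not permitted
kslwim — violates constraint (b): syllable 1 onset /kslw/ has 4 consonants (> 3) → not permitted
skir — violates constraint (a): syllable 1 onset /sk/: /s/ (fricative, 2) → /k/ (stop, 1) does not rise → not permitted
No form is permitted → 0.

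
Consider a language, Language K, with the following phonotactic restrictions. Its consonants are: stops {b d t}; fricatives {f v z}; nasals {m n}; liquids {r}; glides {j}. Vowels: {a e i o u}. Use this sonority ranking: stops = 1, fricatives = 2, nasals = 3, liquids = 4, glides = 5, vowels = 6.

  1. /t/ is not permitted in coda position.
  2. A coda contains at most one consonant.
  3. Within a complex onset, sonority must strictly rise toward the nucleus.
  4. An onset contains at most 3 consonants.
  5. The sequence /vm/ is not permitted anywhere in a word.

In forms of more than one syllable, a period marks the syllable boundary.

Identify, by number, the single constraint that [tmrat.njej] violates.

[tmrat.njej]: syllable 1 coda contains /t/.
This is a violation of constraint 1: "/t/ is not permitted in coda position."
The remaining constraints (2, 3, 4, 5) are satisfied.

1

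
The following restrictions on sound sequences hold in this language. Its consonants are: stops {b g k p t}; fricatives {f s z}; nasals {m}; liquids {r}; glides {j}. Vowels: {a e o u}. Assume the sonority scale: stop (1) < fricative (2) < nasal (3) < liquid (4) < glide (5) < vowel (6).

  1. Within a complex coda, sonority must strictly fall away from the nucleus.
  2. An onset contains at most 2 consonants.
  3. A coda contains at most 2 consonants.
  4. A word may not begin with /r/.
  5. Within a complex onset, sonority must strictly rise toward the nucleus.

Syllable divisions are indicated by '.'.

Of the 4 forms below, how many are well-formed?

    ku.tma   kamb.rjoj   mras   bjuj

ku.tma — σ1 onset /k/, coda /∅/ ok; σ2 onset /tm/ (1→3 rises), coda /∅/ ok → well-formed
kamb.rjoj — σ1 onset /k/, coda /mb/ (3→1 falls) ok; σ2 onset /rj/ (4→5 rises), coda /j/ ok → well-formed
mras — σ1 onset /mr/ (3→4 rises), coda /s/ ok → well-formed
bjuj — σ1 onset /bj/ (1→5 rises), coda /j/ ok → well-formed
Well-formed: ku.tma, kamb.rjoj, mras, bjuj → 4.

4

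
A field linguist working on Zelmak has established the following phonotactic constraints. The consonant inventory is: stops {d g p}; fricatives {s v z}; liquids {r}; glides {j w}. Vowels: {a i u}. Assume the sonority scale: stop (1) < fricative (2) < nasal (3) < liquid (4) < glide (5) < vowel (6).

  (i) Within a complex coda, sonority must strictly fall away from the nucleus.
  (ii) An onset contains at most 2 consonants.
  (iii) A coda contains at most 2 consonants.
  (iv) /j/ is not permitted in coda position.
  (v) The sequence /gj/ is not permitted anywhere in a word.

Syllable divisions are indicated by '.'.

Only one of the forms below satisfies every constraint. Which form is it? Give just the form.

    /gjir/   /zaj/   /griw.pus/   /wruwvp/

/griw.pus/

/gjir/ — violates constraint (v): contains banned sequence /gj/ → ill-formed
/zaj/ — violates constraint (iv): syllable 1 coda contains /j/ → ill-formed
/griw.pus/ — σ1 onset /gr/ (2C), coda /w/ ok; σ2 onset /p/, coda /s/ ok → well-formed
/wruwvp/ — violates constraint (iii): syllable 1 coda /wvp/ has 3 consonants (> 2) → ill-formed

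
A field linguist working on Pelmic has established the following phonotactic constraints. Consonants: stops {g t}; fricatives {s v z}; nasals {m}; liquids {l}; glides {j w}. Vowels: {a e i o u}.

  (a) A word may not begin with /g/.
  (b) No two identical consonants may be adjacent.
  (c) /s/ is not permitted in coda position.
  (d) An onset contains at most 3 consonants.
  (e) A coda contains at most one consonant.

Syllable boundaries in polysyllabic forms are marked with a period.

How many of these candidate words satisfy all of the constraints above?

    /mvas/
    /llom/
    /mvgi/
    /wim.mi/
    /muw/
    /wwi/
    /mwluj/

3

/mvas/ — violates constraint (c): syllable 1 coda contains /s/ → ill-formed
/llom/ — violates constraint (b): adjacent identical consonants /ll/ → ill-formed
/mvgi/ — σ1 onset /mvg/ (3C), coda /∅/ ok → well-formed
/wim.mi/ — violates constraint (b): adjacent identical consonants /mm/ → ill-formed
/muw/ — σ1 onset /m/, coda /w/ ok → well-formed
/wwi/ — violates constraint (b): adjacent identical consonants /ww/ → ill-formed
/mwluj/ — σ1 onset /mwl/ (3C), coda /j/ ok → well-formed
Well-formed: /mvgi/, /muw/, /mwluj/ → 3.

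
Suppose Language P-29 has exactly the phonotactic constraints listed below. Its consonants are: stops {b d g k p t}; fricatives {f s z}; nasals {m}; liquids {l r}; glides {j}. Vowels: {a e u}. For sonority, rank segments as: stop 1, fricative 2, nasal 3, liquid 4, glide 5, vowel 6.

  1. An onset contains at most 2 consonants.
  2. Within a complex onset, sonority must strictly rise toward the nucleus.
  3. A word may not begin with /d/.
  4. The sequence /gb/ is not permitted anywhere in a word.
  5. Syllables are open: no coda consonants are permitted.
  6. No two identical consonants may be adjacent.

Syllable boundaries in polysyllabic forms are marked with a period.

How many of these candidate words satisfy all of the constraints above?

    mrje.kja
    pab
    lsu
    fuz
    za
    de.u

1

mrje.kja — violates constraint 1: syllable 1 onset /mrj/ has 3 consonants (> 2) → not permitted
pab — violates constraint 5: syllable 1 coda /b/ has 1 consonant (> 0) → not permitted
lsu — violates constraint 2: syllable 1 onset /ls/: /l/ (liquid, 4) → /s/ (fricative, 2) does not rise → not permitted
fuz — violates constraint 5: syllable 1 coda /z/ has 1 consonant (> 0) → not permitted
za — σ1 onset /z/, coda /∅/ ok → permitted
de.u — violates constraint 3: word begins with /d/ → not permitted
Permitted: za → 1.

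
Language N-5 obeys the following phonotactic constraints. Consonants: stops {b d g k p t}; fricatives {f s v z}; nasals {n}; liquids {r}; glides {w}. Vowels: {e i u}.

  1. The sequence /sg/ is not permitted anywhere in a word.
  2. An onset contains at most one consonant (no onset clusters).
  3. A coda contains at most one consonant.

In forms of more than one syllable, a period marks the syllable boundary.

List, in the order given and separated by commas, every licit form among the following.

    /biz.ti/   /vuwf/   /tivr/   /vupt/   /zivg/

/biz.ti/

/biz.ti/ — σ1 onset /b/, coda /z/ ok; σ2 onset /t/, coda /∅/ ok → licit
/vuwf/ — violates constraint 3: syllable 1 coda /wf/ has 2 consonants (> 1) → illicit
/tivr/ — violates constraint 3: syllable 1 coda /vr/ has 2 consonants (> 1) → illicit
/vupt/ — violates constraint 3: syllable 1 coda /pt/ has 2 consonants (> 1) → illicit
/zivg/ — violates constraint 3: syllable 1 coda /vg/ has 2 consonants (> 1) → illicit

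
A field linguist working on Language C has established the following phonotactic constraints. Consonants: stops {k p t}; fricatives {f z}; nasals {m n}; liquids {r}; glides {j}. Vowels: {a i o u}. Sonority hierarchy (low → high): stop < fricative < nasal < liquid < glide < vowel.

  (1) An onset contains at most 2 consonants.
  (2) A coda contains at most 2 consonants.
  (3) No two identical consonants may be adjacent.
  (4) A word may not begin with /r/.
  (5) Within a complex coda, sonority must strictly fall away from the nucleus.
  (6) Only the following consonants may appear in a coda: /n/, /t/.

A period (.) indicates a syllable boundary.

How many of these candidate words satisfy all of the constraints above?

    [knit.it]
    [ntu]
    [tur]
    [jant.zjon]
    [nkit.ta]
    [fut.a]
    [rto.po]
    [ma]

5

[knit.it] — σ1 onset /kn/ (2C), coda /t/ ok; σ2 onset /∅/, coda /t/ ok → phonotactically legal
[ntu] — σ1 onset /nt/ (2C), coda /∅/ ok → phonotactically legal
[tur] — violates constraint 6: syllable 1 coda contains /r/, which is not a licensed coda consonant → phonotactically illegal
[jant.zjon] — σ1 onset /j/, coda /nt/ (3→1 falls) ok; σ2 onset /zj/ (2C), coda /n/ ok → phonotactically legal
[nkit.ta] — violates constraint 3: adjacent identical consonants /tt/ → phonotactically illegal
[fut.a] — σ1 onset /f/, coda /t/ ok; σ2 onset /∅/, coda /∅/ ok → phonotactically legal
[rto.po] — violates constraint 4: word begins with /r/ → phonotactically illegal
[ma] — σ1 onset /m/, coda /∅/ ok → phonotactically legal
Phonotactically legal: [knit.it], [ntu], [jant.zjon], [fut.a], [ma] → 5.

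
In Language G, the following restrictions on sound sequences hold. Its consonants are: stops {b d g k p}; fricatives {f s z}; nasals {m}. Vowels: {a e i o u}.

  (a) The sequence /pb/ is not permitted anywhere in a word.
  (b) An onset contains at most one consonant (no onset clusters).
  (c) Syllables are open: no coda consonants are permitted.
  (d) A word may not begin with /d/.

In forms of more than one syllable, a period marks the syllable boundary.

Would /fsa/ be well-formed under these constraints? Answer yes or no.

/fsa/ — violates constraint (b): syllable 1 onset /fs/ has 2 consonants (> 1) → ill-formed

no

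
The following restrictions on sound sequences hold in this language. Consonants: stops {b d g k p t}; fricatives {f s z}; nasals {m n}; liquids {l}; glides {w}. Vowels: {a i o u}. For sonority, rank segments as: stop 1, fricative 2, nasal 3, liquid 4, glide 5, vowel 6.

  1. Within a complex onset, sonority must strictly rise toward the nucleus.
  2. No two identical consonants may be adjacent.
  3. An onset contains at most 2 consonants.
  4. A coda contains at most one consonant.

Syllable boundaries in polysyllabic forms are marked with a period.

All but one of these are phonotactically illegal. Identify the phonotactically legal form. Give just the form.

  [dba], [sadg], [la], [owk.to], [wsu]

[la]

[dba] — violates constraint 1: syllable 1 onset /db/: /d/ (stop, 1) → /b/ (stop, 1) does not rise → phonotactically illegal
[sadg] — violates constraint 4: syllable 1 coda /dg/ has 2 consonants (> 1) → phonotactically illegal
[la] — σ1 onset /l/, coda /∅/ ok → phonotactically legal
[owk.to] — violates constraint 4: syllable 1 coda /wk/ has 2 consonants (> 1) → phonotactically illegal
[wsu] — violates constraint 1: syllable 1 onset /ws/: /w/ (glide, 5) → /s/ (fricative, 2) does not rise → phonotactically illegal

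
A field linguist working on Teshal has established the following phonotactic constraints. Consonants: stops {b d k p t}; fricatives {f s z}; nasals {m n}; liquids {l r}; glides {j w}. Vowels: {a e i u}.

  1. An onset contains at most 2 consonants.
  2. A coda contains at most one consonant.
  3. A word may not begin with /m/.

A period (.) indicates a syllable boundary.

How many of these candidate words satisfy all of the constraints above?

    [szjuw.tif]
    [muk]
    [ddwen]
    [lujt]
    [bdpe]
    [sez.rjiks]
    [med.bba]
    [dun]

1

[szjuw.tif] — violates constraint 1: syllable 1 onset /szj/ has 3 consonants (> 2) → ill-formed
[muk] — violates constraint 3: word begins with /m/ → ill-formed
[ddwen] — violates constraint 1: syllable 1 onset /ddw/ has 3 consonants (> 2) → ill-formed
[lujt] — violates constraint 2: syllable 1 coda /jt/ has 2 consonants (> 1) → ill-formed
[bdpe] — violates constraint 1: syllable 1 onset /bdp/ has 3 consonants (> 2) → ill-formed
[sez.rjiks] — violates constraint 2: syllable 2 coda /ks/ has 2 consonants (> 1) → ill-formed
[med.bba] — violates constraint 3: word begins with /m/ → ill-formed
[dun] — σ1 onset /d/, coda /n/ ok → well-formed
Well-formed: [dun] → 1.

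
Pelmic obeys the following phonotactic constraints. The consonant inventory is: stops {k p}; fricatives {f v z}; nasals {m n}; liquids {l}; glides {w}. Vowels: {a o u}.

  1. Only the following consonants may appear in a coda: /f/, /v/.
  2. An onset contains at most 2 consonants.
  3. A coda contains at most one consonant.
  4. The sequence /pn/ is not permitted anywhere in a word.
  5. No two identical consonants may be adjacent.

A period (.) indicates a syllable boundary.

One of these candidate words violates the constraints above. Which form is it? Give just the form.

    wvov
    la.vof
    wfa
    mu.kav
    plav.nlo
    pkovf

wvov — σ1 onset /wv/ (2C), coda /v/ ok → well-formed
la.vof — σ1 onset /l/, coda /∅/ ok; σ2 onset /v/, coda /f/ ok → well-formed
wfa — σ1 onset /wf/ (2C), coda /∅/ ok → well-formed
mu.kav — σ1 onset /m/, coda /∅/ ok; σ2 onset /k/, coda /v/ ok → well-formed
plav.nlo — σ1 onset /pl/ (2C), coda /v/ ok; σ2 onset /nl/ (2C), coda /∅/ ok → well-formed
pkovf — violates constraint 3: syllable 1 coda /vf/ has 2 consonants (> 1) → ill-formed

pkovf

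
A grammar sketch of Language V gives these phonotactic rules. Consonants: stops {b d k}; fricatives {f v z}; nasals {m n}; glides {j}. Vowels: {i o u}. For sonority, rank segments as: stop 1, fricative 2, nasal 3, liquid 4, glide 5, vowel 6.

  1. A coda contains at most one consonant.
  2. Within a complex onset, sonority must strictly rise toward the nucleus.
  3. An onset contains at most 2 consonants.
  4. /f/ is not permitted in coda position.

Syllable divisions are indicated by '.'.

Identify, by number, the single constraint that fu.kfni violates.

fu.kfni: syllable 2 onset /kfn/ has 3 consonants (> 2).
This is a violation of constraint 3: "An onset contains at most 2 consonants."
The remaining constraints (1, 2, 4) are satisfied.

3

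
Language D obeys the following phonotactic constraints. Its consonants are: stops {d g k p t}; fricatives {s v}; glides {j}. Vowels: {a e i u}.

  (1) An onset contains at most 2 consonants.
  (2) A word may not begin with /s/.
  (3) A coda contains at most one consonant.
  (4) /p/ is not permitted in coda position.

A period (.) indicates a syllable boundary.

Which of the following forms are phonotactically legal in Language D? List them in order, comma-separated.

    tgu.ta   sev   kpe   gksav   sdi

tgu.ta — σ1 onset /tg/ (2C), coda /∅/ ok; σ2 onset /t/, coda /∅/ ok → phonotactically legal
sev — violates constraint 2: word begins with /s/ → phonotactically illegal
kpe — σ1 onset /kp/ (2C), coda /∅/ ok → phonotactically legal
gksav — violates constraint 1: syllable 1 onset /gks/ has 3 consonants (> 2) → phonotactically illegal
sdi — violates constraint 2: word begins with /s/ → phonotactically illegal

tgu.ta, kpe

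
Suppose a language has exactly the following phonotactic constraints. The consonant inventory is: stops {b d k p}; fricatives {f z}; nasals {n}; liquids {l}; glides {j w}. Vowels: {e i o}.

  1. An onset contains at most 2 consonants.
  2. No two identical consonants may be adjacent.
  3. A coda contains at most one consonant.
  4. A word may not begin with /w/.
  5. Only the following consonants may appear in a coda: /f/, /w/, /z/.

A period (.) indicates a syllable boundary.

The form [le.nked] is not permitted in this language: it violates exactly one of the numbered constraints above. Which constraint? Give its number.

5

[le.nked]: syllable 2 coda contains /d/, which is not a licensed coda consonant.
This is a violation of constraint 5: "Only the following consonants may appear in a coda: /f/, /w/, /z/."
The remaining constraints (1, 2, 3, 4) are satisfied.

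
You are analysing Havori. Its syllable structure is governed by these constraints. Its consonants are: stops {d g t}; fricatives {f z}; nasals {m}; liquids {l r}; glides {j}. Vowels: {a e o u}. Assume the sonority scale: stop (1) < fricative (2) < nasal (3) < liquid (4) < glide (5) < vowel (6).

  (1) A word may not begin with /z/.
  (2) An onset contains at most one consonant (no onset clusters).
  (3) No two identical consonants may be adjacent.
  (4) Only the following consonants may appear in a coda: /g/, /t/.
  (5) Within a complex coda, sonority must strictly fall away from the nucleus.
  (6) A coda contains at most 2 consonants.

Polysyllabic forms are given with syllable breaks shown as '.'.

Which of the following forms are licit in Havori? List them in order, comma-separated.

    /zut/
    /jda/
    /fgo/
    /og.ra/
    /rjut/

/zut/ — violates constraint 1: word begins with /z/ → illicit
/jda/ — violates constraint 2: syllable 1 onset /jd/ has 2 consonants (> 1) → illicit
/fgo/ — violates constraint 2: syllable 1 onset /fg/ has 2 consonants (> 1) → illicit
/og.ra/ — σ1 onset /∅/, coda /g/ ok; σ2 onset /r/, coda /∅/ ok → licit
/rjut/ — violates constraint 2: syllable 1 onset /rj/ has 2 consonants (> 1) → illicit

/og.ra/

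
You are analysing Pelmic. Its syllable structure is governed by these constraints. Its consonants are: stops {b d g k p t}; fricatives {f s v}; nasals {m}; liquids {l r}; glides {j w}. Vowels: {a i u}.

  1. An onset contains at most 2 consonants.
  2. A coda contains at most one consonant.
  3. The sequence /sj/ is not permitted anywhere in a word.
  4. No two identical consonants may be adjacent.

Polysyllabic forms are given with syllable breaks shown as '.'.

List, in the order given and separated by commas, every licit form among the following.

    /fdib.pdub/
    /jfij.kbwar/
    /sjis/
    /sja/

/fdib.pdub/ — σ1 onset /fd/ (2C), coda /b/ ok; σ2 onset /pd/ (2C), coda /b/ ok → licit
/jfij.kbwar/ — violates constraint 1: syllable 2 onset /kbw/ has 3 consonants (> 2) → illicit
/sjis/ — violates constraint 3: contains banned sequence /sj/ → illicit
/sja/ — violates constraint 3: contains banned sequence /sj/ → illicit

/fdib.pdub/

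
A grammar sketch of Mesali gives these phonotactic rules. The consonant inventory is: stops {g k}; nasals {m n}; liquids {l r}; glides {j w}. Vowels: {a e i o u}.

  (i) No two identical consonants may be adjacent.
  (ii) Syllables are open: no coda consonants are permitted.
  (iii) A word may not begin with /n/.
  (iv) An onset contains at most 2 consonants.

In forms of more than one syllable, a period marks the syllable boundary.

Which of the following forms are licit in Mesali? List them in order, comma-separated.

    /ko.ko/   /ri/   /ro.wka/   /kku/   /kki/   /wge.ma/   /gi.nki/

/ko.ko/, /ri/, /ro.wka/, /wge.ma/, /gi.nki/

/ko.ko/ — σ1 onset /k/, coda /∅/ ok; σ2 onset /k/, coda /∅/ ok → licit
/ri/ — σ1 onset /r/, coda /∅/ ok → licit
/ro.wka/ — σ1 onset /r/, coda /∅/ ok; σ2 onset /wk/ (2C), coda /∅/ ok → licit
/kku/ — violates constraint (i): adjacent identical consonants /kk/ → illicit
/kki/ — violates constraint (i): adjacent identical consonants /kk/ → illicit
/wge.ma/ — σ1 onset /wg/ (2C), coda /∅/ ok; σ2 onset /m/, coda /∅/ ok → licit
/gi.nki/ — σ1 onset /g/, coda /∅/ ok; σ2 onset /nk/ (2C), coda /∅/ ok → licit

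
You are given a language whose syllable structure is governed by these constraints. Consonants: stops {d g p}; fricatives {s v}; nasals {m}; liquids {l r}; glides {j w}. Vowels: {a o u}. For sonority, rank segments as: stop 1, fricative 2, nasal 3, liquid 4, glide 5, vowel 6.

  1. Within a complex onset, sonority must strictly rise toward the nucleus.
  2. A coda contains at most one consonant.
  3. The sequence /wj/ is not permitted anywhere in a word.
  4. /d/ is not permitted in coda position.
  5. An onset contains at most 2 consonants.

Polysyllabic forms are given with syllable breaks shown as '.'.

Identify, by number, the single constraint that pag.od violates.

pag.od: syllable 2 coda contains /d/.
This is a violation of constraint 4: "/d/ is not permitted in coda position."
The remaining constraints (1, 2, 3, 5) are satisfied.

4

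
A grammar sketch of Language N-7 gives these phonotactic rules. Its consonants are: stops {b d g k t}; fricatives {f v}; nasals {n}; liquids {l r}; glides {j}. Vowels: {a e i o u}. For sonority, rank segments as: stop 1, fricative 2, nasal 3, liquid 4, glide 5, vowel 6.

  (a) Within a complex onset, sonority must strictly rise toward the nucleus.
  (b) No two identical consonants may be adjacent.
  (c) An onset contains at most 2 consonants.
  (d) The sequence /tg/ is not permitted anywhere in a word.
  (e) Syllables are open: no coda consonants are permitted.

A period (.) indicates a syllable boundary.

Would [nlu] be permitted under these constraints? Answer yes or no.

yes

[nlu] — σ1 onset /nl/ (3→4 rises), coda /∅/ ok → permitted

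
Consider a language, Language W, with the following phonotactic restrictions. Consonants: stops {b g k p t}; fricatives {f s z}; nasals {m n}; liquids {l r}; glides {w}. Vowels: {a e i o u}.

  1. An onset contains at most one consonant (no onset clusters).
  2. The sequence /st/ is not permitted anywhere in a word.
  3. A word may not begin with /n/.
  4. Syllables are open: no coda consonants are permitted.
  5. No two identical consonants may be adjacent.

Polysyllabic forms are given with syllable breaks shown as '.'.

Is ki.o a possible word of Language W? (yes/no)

ki.o — σ1 onset /k/, coda /∅/ ok; σ2 onset /∅/, coda /∅/ ok → well-formed

yes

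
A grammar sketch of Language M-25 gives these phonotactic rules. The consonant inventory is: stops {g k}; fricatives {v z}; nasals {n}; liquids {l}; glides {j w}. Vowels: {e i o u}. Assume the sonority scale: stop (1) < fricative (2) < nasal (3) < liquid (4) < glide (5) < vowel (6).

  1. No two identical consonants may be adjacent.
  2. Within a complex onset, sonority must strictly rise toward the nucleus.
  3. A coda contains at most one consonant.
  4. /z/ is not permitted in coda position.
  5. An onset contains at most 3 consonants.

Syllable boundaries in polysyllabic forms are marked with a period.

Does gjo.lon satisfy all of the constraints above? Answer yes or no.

gjo.lon — σ1 onset /gj/ (1→5 rises), coda /∅/ ok; σ2 onset /l/, coda /n/ ok → licit

yes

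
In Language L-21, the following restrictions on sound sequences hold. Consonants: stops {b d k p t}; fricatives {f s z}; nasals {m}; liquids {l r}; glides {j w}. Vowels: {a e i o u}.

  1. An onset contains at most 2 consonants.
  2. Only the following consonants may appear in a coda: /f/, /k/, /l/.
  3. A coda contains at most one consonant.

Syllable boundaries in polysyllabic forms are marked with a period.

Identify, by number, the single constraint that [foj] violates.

2

[foj]: syllable 1 coda contains /j/, which is not a licensed coda consonant.
This is a violation of constraint 2: "Only the following consonants may appear in a coda: /f/, /k/, /l/."
The remaining constraints (1, 3) are satisfied.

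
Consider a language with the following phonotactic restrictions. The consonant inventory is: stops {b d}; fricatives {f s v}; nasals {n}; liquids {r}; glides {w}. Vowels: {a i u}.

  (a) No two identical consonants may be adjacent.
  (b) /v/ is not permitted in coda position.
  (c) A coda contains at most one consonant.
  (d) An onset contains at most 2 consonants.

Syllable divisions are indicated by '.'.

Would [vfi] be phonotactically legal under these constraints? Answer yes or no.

yes

[vfi] — σ1 onset /vf/ (2C), coda /∅/ ok → phonotactically legal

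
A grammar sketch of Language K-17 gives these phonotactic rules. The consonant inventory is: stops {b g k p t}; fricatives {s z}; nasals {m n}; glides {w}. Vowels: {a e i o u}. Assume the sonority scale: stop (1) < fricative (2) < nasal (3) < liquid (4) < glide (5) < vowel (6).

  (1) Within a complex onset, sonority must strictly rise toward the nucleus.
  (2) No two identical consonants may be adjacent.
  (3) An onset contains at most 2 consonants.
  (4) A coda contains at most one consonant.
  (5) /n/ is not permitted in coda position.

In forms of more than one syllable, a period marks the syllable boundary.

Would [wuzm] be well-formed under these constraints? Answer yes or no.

[wuzm] — violates constraint 4: syllable 1 coda /zm/ has 2 consonants (> 1) → ill-formed

no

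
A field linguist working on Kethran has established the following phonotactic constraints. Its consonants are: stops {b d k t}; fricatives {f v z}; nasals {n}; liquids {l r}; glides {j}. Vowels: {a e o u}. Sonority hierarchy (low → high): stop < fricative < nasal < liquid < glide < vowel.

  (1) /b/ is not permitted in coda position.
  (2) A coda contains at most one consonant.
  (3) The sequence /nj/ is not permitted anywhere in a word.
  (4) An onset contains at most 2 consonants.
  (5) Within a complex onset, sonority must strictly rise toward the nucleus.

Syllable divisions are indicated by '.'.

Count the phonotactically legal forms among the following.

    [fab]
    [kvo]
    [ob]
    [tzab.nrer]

1

[fab] — violates constraint 1: syllable 1 coda contains /b/ → phonotactically illegal
[kvo] — σ1 onset /kv/ (1→2 rises), coda /∅/ ok → phonotactically legal
[ob] — violates constraint 1: syllable 1 coda contains /b/ → phonotactically illegal
[tzab.nrer] — violates constraint 1: syllable 1 coda contains /b/ → phonotactically illegal
Phonotactically legal: [kvo] → 1.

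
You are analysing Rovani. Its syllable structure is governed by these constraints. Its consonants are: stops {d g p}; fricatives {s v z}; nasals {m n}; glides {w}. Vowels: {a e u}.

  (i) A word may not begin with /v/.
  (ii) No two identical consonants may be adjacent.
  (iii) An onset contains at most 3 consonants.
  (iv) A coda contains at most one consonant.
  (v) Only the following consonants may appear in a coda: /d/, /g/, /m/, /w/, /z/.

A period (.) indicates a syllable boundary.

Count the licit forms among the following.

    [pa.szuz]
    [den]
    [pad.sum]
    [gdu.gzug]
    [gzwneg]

3

[pa.szuz] — σ1 onset /p/, coda /∅/ ok; σ2 onset /sz/ (2C), coda /z/ ok → licit
[den] — violates constraint (v): syllable 1 coda contains /n/, which is not a licensed coda consonant → illicit
[pad.sum] — σ1 onset /p/, coda /d/ ok; σ2 onset /s/, coda /m/ ok → licit
[gdu.gzug] — σ1 onset /gd/ (2C), coda /∅/ ok; σ2 onset /gz/ (2C), coda /g/ ok → licit
[gzwneg] — violates constraint (iii): syllable 1 onset /gzwn/ has 4 consonants (> 3) → illicit
Licit: [pa.szuz], [pad.sum], [gdu.gzug] → 3.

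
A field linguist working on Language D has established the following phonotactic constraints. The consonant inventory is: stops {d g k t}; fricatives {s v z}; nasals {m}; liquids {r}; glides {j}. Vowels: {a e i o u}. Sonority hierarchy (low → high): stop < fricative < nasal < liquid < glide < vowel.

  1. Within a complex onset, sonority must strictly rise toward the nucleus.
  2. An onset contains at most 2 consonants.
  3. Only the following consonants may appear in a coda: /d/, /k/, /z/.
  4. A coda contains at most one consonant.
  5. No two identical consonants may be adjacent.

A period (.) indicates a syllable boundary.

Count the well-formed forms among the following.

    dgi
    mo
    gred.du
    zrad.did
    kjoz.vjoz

2

dgi — violates constraint 1: syllable 1 onset /dg/: /d/ (stop, 1) → /g/ (stop, 1) does not rise → ill-formed
mo — σ1 onset /m/, coda /∅/ ok → well-formed
gred.du — violates constraint 5: adjacent identical consonants /dd/ → ill-formed
zrad.did — violates constraint 5: adjacent identical consonants /dd/ → ill-formed
kjoz.vjoz — σ1 onset /kj/ (1→5 rises), coda /z/ ok; σ2 onset /vj/ (2→5 rises), coda /z/ ok → well-formed
Well-formed: mo, kjoz.vjoz → 2.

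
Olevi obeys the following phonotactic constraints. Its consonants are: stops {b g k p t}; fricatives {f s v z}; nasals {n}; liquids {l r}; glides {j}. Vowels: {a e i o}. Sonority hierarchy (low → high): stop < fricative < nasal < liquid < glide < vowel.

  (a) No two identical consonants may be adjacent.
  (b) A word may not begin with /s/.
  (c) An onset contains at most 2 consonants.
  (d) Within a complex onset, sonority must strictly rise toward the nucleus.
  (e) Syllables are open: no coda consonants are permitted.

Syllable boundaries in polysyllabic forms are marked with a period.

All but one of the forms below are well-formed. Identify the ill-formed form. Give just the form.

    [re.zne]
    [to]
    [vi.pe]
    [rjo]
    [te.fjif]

[re.zne] — σ1 onset /r/, coda /∅/ ok; σ2 onset /zn/ (2→3 rises), coda /∅/ ok → well-formed
[to] — σ1 onset /t/, coda /∅/ ok → well-formed
[vi.pe] — σ1 onset /v/, coda /∅/ ok; σ2 onset /p/, coda /∅/ ok → well-formed
[rjo] — σ1 onset /rj/ (4→5 rises), coda /∅/ ok → well-formed
[te.fjif] — violates constraint (e): syllable 2 coda /f/ has 1 consonant (> 0) → ill-formed

[te.fjif]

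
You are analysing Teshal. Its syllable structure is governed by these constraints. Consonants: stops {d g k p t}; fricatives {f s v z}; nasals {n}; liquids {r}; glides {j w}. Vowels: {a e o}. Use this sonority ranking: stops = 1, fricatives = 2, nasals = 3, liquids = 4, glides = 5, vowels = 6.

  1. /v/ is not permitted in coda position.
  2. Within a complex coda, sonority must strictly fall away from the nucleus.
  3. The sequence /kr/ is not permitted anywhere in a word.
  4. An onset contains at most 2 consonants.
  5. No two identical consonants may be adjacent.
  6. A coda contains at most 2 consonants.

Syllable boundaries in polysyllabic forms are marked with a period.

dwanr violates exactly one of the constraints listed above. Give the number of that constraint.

dwanr: syllable 1 coda /nr/: /n/ (nasal, 3) → /r/ (liquid, 4) does not fall.
This is a violation of constraint 2: "Within a complex coda, sonority must strictly fall away from the nucleus."
The remaining constraints (1, 3, 4, 5, 6) are satisfied.

2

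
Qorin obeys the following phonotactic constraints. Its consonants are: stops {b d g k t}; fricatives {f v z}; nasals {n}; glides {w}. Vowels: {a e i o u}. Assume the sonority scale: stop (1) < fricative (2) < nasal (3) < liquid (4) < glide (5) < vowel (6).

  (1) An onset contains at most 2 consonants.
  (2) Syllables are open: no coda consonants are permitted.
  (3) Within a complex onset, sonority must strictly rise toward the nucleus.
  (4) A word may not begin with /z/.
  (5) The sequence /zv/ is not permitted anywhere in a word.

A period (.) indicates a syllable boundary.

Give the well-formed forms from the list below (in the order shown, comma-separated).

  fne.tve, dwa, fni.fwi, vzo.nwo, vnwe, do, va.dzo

fne.tve, dwa, fni.fwi, do, va.dzo

fne.tve — σ1 onset /fn/ (2→3 rises), coda /∅/ ok; σ2 onset /tv/ (1→2 rises), coda /∅/ ok → well-formed
dwa — σ1 onset /dw/ (1→5 rises), coda /∅/ ok → well-formed
fni.fwi — σ1 onset /fn/ (2→3 rises), coda /∅/ ok; σ2 onset /fw/ (2→5 rises), coda /∅/ ok → well-formed
vzo.nwo — violates constraint 3: syllable 1 onset /vz/: /v/ (fricative, 2) → /z/ (fricative, 2) does not rise → ill-formed
vnwe — violates constraint 1: syllable 1 onset /vnw/ has 3 consonants (> 2) → ill-formed
do — σ1 onset /d/, coda /∅/ ok → well-formed
va.dzo — σ1 onset /v/, coda /∅/ ok; σ2 onset /dz/ (1→2 rises), coda /∅/ ok → well-formed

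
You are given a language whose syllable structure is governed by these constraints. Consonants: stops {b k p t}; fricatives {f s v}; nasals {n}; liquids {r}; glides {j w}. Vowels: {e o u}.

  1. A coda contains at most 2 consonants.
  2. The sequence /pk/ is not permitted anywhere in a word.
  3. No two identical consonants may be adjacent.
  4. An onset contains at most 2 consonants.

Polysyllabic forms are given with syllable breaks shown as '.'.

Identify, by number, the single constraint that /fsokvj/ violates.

/fsokvj/: syllable 1 coda /kvj/ has 3 consonants (> 2).
This is a violation of constraint 1: "A coda contains at most 2 consonants."
The remaining constraints (2, 3, 4) are satisfied.

1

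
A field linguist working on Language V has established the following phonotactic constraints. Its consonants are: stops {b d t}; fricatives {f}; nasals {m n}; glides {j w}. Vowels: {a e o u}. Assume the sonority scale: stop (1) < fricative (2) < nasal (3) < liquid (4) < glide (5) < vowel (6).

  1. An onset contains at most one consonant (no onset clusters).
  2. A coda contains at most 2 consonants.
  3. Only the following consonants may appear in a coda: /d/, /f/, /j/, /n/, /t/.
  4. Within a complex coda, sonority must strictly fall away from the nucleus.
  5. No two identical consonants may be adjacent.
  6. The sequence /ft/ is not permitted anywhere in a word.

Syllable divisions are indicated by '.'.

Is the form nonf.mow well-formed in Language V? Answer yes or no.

no

nonf.mow — violates constraint 3: syllable 2 coda contains /w/, which is not a licensed coda consonant → ill-formed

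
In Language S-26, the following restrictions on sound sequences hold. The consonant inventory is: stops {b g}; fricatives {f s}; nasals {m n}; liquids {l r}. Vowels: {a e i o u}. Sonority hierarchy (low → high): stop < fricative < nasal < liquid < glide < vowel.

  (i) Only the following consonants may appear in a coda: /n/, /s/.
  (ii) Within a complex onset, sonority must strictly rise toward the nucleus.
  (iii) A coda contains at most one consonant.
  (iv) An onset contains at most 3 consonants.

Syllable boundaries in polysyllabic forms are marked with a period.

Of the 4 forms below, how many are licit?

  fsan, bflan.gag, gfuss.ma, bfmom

fsan — violates constraint (ii): syllable 1 onset /fs/: /f/ (fricative, 2) → /s/ (fricative, 2) does not rise → illicit
bflan.gag — violates constraint (i): syllable 2 coda contains /g/, which is not a licensed coda consonant → illicit
gfuss.ma — violates constraint (iii): syllable 1 coda /ss/ has 2 consonants (> 1) → illicit
bfmom — violates constraint (i): syllable 1 coda contains /m/, which is not a licensed coda consonant → illicit
No form is licit → 0.

0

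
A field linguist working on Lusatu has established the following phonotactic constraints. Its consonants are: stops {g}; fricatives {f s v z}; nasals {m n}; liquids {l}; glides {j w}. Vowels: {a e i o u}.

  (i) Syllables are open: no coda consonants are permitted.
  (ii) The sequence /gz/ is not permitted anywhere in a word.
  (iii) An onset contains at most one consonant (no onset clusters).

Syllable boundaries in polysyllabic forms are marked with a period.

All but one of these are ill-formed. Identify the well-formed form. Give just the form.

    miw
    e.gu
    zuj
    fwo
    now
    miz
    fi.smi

miw — violates constraint (i): syllable 1 coda /w/ has 1 consonant (> 0) → ill-formed
e.gu — σ1 onset /∅/, coda /∅/ ok; σ2 onset /g/, coda /∅/ ok → well-formed
zuj — violates constraint (i): syllable 1 coda /j/ has 1 consonant (> 0) → ill-formed
fwo — violates constraint (iii): syllable 1 onset /fw/ has 2 consonants (> 1) → ill-formed
now — violates constraint (i): syllable 1 coda /w/ has 1 consonant (> 0) → ill-formed
miz — violates constraint (i): syllable 1 coda /z/ has 1 consonant (> 0) → ill-formed
fi.smi — violates constraint (iii): syllable 2 onset /sm/ has 2 consonants (> 1) → ill-formed

e.gu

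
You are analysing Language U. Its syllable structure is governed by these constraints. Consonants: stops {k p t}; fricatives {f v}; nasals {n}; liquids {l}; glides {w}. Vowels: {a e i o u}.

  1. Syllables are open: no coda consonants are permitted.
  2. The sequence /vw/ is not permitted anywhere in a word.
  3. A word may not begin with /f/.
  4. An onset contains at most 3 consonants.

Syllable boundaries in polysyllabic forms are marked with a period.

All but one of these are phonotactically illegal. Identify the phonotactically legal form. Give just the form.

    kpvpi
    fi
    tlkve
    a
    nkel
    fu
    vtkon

kpvpi — violates constraint 4: syllable 1 onset /kpvp/ has 4 consonants (> 3) → phonotactically illegal
fi — violates constraint 3: word begins with /f/ → phonotactically illegal
tlkve — violates constraint 4: syllable 1 onset /tlkv/ has 4 consonants (> 3) → phonotactically illegal
a — σ1 onset /∅/, coda /∅/ ok → phonotactically legal
nkel — violates constraint 1: syllable 1 coda /l/ has 1 consonant (> 0) → phonotactically illegal
fu — violates constraint 3: word begins with /f/ → phonotactically illegal
vtkon — violates constraint 1: syllable 1 coda /n/ has 1 consonant (> 0) → phonotactically illegal

a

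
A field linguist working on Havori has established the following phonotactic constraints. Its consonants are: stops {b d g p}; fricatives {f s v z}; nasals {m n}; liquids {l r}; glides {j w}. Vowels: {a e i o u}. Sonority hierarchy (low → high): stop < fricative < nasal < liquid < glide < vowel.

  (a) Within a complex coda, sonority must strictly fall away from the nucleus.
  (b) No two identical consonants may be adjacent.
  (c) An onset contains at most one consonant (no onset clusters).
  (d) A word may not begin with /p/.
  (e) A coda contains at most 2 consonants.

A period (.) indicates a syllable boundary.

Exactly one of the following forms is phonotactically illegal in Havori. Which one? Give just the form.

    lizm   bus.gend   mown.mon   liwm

lizm

lizm — violates constraint (a): syllable 1 coda /zm/: /z/ (fricative, 2) → /m/ (nasal, 3) does not fall → phonotactically illegal
bus.gend — σ1 onset /b/, coda /s/ ok; σ2 onset /g/, coda /nd/ (3→1 falls) ok → phonotactically legal
mown.mon — σ1 onset /m/, coda /wn/ (5→3 falls) ok; σ2 onset /m/, coda /n/ ok → phonotactically legal
liwm — σ1 onset /l/, coda /wm/ (5→3 falls) ok → phonotactically legal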